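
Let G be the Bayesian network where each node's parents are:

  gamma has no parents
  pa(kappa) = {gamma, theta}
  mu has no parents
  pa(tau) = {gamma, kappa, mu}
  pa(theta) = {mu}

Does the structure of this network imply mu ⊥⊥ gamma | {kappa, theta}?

Yes

There are 4 undirected paths between mu and gamma; checking each against the conditioning set {kappa, theta}:
Path 1: mu → tau ← kappa ← gamma
  tau is a collider here and neither tau nor any of its descendants is conditioned on, so the collider stays closed — the path is blocked at tau.
Path 2: mu → tau ← gamma
  tau is a collider here and neither tau nor any of its descendants is conditioned on, so the collider stays closed — the path is blocked at tau.
Path 3: mu → theta → kappa → tau ← gamma
  theta is a chain here and theta is conditioned on, so the path is blocked at theta.
Path 4: mu → theta → kappa ← gamma
  theta is a chain here and theta is conditioned on, so the path is blocked at theta.
Since every path is blocked, d-separation holds.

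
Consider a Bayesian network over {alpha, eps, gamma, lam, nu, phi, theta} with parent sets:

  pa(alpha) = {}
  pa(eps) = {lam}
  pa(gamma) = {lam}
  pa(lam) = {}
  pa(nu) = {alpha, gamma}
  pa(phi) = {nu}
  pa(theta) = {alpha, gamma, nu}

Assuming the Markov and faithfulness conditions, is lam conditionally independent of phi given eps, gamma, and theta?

We examine all 3 paths between lam and phi:
Path 1: lam → gamma → theta ← nu → phi
  gamma is a chain here and gamma is conditioned on, so the path is blocked at gamma.
Path 2: lam → gamma → theta ← alpha → nu → phi
  gamma is a chain here and gamma is conditioned on, so the path is blocked at gamma.
Path 3: lam → gamma → nu → phi
  gamma is a chain here and gamma is conditioned on, so the path is blocked at gamma.
Every path is blocked, so lam and phi are d-separated given {eps, gamma, theta}.

Yes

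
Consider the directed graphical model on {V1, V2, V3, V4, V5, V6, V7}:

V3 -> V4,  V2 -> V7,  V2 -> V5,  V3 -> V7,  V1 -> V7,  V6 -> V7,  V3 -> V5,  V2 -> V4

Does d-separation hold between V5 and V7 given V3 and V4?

No

There are 4 undirected paths between V5 and V7; checking each against the conditioning set {V3, V4}:
  1. V5 ← V3 → V4 ← V2 → V7 — V3:fork[blocks]; V4:collider[open]; V2:fork[open] ⇒ blocked
  2. V5 ← V3 → V7 — V3:fork[blocks] ⇒ blocked
  3. V5 ← V2 → V4 ← V3 → V7 — V2:fork[open]; V4:collider[open]; V3:fork[blocks] ⇒ blocked
  4. V5 ← V2 → V7 — V2:fork[open] ⇒ active
At least one path is unblocked, so d-separation fails.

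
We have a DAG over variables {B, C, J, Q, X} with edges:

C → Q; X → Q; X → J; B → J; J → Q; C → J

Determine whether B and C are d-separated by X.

Yes

3 paths connect B and C; each must be blocked for d-separation to hold:
Path 1: B → J → Q ← C
  Q is a collider here and neither Q nor any of its descendants is conditioned on, so the collider stays closed — the path is blocked at Q.
Path 2: B → J ← C
  J is a collider here and neither J nor any of its descendants is conditioned on, so the collider stays closed — the path is blocked at J.
Path 3: B → J ← X → Q ← C
  J is a collider here and neither J nor any of its descendants is conditioned on, so the collider stays closed — the path is blocked at J.
All paths are blocked; B ⊥ C | {X} holds.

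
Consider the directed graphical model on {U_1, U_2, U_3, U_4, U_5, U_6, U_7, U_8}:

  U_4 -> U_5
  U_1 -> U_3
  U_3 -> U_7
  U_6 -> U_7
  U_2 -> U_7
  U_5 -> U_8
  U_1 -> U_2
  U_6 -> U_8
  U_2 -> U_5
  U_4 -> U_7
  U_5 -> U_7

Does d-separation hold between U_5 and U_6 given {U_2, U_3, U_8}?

5 paths connect U_5 and U_6; each must be blocked for d-separation to hold:
Path 1: U_5 ← U_2 ← U_1 → U_3 → U_7 ← U_6
  U_2 is a chain here and U_2 is conditioned on, so the path is blocked at U_2.
Path 2: U_5 ← U_2 → U_7 ← U_6
  U_2 is a fork here and U_2 is conditioned on, so the path is blocked at U_2.
Path 3: U_5 → U_7 ← U_6
  U_7 is a collider here and neither U_7 nor any of its descendants is conditioned on, so the collider stays closed — the path is blocked at U_7.
Path 4: U_5 ← U_4 → U_7 ← U_6
  U_7 is a collider here and neither U_7 nor any of its descendants is conditioned on, so the collider stays closed — the path is blocked at U_7.
Path 5: U_5 → U_8 ← U_6
  U_8 is a collider and U_8 is conditioned on, which opens it — no node blocks this path, so it is active.
At least one path is unblocked, so d-separation fails.

No — U_5 and U_6 are not d-separated given {U_2, U_3, U_8}.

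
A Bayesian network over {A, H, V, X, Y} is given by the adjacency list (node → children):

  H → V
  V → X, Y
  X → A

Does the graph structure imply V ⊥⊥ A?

The only undirected path from V to A is:
Path 1: V → X → A
  X is a chain and X is not conditioned on — no node blocks this path, so it is active.
At least one path is unblocked, so d-separation fails.

No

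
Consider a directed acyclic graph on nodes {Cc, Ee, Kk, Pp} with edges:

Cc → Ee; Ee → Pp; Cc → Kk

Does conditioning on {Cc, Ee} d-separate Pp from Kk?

Only one path connects Pp and Kk:
  1. Pp ← Ee ← Cc → Kk — Ee:chain[blocks]; Cc:fork[blocks] ⇒ blocked
Since every path is blocked, d-separation holds.

Yes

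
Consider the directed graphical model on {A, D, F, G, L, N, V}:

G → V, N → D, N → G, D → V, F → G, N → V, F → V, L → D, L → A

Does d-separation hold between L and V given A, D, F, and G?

No

Enumerating the 4 paths from L to V and testing each for blocking by {A, D, F, G}:
Path 1: L → D → V
  D is a chain here and D is conditioned on, so the path is blocked at D.
Path 2: L → D ← N → V
  D is a collider and D is conditioned on, which opens it; N is a fork and N is not conditioned on — no node blocks this path, so it is active.
Path 3: L → D ← N → G → V
  G is a chain here and G is conditioned on, so the path is blocked at G.
Path 4: L → D ← N → G ← F → V
  F is a fork here and F is conditioned on, so the path is blocked at F.
At least one path is unblocked, so d-separation fails.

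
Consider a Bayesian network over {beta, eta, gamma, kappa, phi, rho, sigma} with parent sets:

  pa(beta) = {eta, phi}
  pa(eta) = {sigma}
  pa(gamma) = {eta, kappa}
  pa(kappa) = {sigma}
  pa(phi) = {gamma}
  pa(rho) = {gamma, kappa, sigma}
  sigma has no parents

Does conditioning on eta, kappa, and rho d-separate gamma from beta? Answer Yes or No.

Enumerating the 6 paths from gamma to beta and testing each for blocking by {eta, kappa, rho}:
Path 1: gamma → phi → beta
  phi is a chain and phi is not conditioned on — no node blocks this path, so it is active.
Path 2: gamma ← eta → beta
  eta is a fork here and eta is conditioned on, so the path is blocked at eta.
Path 3: gamma ← kappa ← sigma → eta → beta
  kappa is a chain here and kappa is conditioned on, so the path is blocked at kappa.
Path 4: gamma ← kappa → rho ← sigma → eta → beta
  kappa is a fork here and kappa is conditioned on, so the path is blocked at kappa.
Path 5: gamma → rho ← kappa ← sigma → eta → beta
  kappa is a chain here and kappa is conditioned on, so the path is blocked at kappa.
Path 6: gamma → rho ← sigma → eta → beta
  eta is a chain here and eta is conditioned on, so the path is blocked at eta.
At least one path is unblocked, so d-separation fails.

No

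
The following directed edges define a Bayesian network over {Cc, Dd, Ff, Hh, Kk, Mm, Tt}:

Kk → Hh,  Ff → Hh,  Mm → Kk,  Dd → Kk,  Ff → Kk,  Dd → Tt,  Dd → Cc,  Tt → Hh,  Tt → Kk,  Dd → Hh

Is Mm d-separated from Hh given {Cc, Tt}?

Enumerating the 6 paths from Mm to Hh and testing each for blocking by {Cc, Tt}:
Path 1: Mm → Kk → Hh
  Kk is a chain and Kk is not conditioned on — no node blocks this path, so it is active.
Path 2: Mm → Kk ← Dd → Hh
  Kk is a collider here and neither Kk nor any of its descendants is conditioned on, so the collider stays closed — the path is blocked at Kk.
Path 3: Mm → Kk ← Dd → Tt → Hh
  Kk is a collider here and neither Kk nor any of its descendants is conditioned on, so the collider stays closed — the path is blocked at Kk.
Path 4: Mm → Kk ← Tt → Hh
  Kk is a collider here and neither Kk nor any of its descendants is conditioned on, so the collider stays closed — the path is blocked at Kk.
Path 5: Mm → Kk ← Tt ← Dd → Hh
  Kk is a collider here and neither Kk nor any of its descendants is conditioned on, so the collider stays closed — the path is blocked at Kk.
Path 6: Mm → Kk ← Ff → Hh
  Kk is a collider here and neither Kk nor any of its descendants is conditioned on, so the collider stays closed — the path is blocked at Kk.
Since the path Mm → Kk → Hh is active, Mm and Hh are not d-separated given {Cc, Tt}.

No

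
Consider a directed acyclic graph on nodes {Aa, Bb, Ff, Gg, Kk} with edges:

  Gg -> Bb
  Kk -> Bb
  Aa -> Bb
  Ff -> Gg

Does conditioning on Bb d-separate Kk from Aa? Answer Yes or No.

There is one path between Kk and Aa:
Path 1: Kk → Bb ← Aa
  Bb is a collider and Bb is conditioned on, which opens it — no node blocks this path, so it is active.
At least one path is unblocked, so d-separation fails.

No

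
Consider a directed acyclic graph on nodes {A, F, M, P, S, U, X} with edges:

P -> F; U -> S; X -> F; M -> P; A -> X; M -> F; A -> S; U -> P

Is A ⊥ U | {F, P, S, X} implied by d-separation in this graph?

No

3 paths connect A and U; each must be blocked for d-separation to hold:
Path 1: A → S ← U
  S is a collider and S is conditioned on, which opens it — no node blocks this path, so it is active.
Path 2: A → X → F ← M → P ← U
  X is a chain here and X is conditioned on, so the path is blocked at X.
Path 3: A → X → F ← P ← U
  X is a chain here and X is conditioned on, so the path is blocked at X.
At least one path is unblocked, so d-separation fails.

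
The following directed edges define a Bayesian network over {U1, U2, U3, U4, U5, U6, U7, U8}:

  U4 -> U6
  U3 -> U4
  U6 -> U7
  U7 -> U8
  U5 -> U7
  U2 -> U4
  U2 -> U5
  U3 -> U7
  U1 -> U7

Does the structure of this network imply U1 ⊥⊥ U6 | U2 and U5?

Yes

3 paths connect U1 and U6; each must be blocked for d-separation to hold:
  1. U1 → U7 ← U3 → U4 → U6 — U7:collider[blocks]; U3:fork[open]; U4:chain[open] ⇒ blocked
  2. U1 → U7 ← U6 — U7:collider[blocks] ⇒ blocked
  3. U1 → U7 ← U5 ← U2 → U4 → U6 — U7:collider[blocks]; U5:chain[blocks]; U2:fork[blocks]; U4:chain[open] ⇒ blocked
Since every path is blocked, d-separation holds.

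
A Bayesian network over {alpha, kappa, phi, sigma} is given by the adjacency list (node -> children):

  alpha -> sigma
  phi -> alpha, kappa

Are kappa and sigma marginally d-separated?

The only undirected path from kappa to sigma is:
  1. kappa ← phi → alpha → sigma — phi:fork[open]; alpha:chain[open] ⇒ active
Since the path kappa ← phi → alpha → sigma is active, kappa and sigma are not d-separated given ∅.

No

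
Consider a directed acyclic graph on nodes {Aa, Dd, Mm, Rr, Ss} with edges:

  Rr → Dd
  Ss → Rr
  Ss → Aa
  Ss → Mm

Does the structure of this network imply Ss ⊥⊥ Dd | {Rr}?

There is one path between Ss and Dd:
Path 1: Ss → Rr → Dd
  Rr is a chain here and Rr is conditioned on, so the path is blocked at Rr.
Since every path is blocked, d-separation holds.

Yes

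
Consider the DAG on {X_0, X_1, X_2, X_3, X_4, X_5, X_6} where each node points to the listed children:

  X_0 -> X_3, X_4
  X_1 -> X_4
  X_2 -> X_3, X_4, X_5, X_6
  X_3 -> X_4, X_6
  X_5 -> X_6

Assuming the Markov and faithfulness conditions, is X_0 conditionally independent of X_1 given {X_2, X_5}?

5 paths connect X_0 and X_1; each must be blocked for d-separation to hold:
Path 1: X_0 → X_4 ← X_1
  X_4 is a collider here and neither X_4 nor any of its descendants is conditioned on, so the collider stays closed — the path is blocked at X_4.
Path 2: X_0 → X_3 → X_4 ← X_1
  X_4 is a collider here and neither X_4 nor any of its descendants is conditioned on, so the collider stays closed — the path is blocked at X_4.
Path 3: X_0 → X_3 → X_6 ← X_5 ← X_2 → X_4 ← X_1
  X_6 is a collider here and neither X_6 nor any of its descendants is conditioned on, so the collider stays closed — the path is blocked at X_6.
Path 4: X_0 → X_3 → X_6 ← X_2 → X_4 ← X_1
  X_6 is a collider here and neither X_6 nor any of its descendants is conditioned on, so the collider stays closed — the path is blocked at X_6.
Path 5: X_0 → X_3 ← X_2 → X_4 ← X_1
  X_3 is a collider here and neither X_3 nor any of its descendants is conditioned on, so the collider stays closed — the path is blocked at X_3.
Every path is blocked, so X_0 and X_1 are d-separated given {X_2, X_5}.

Yes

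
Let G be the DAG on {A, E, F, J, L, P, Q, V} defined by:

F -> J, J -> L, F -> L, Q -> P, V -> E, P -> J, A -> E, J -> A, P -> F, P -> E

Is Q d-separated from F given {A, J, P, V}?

There are 5 undirected paths between Q and F; checking each against the conditioning set {A, J, P, V}:
Path 1: Q → P → E ← A ← J → L ← F
  P is a chain here and P is conditioned on, so the path is blocked at P.
Path 2: Q → P → E ← A ← J ← F
  P is a chain here and P is conditioned on, so the path is blocked at P.
Path 3: Q → P → F
  P is a chain here and P is conditioned on, so the path is blocked at P.
Path 4: Q → P → J → L ← F
  P is a chain here and P is conditioned on, so the path is blocked at P.
Path 5: Q → P → J ← F
  P is a chain here and P is conditioned on, so the path is blocked at P.
Every path is blocked, so Q and F are d-separated given {A, J, P, V}.

Yes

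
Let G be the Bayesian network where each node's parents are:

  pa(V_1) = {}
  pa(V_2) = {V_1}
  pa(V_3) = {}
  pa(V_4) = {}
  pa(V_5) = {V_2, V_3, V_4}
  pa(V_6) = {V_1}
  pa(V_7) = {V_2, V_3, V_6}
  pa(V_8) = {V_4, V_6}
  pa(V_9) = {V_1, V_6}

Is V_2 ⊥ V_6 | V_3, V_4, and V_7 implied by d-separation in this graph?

Enumerating the 6 paths from V_2 to V_6 and testing each for blocking by {V_3, V_4, V_7}:
Path 1: V_2 ← V_1 → V_9 ← V_6
  V_9 is a collider here and neither V_9 nor any of its descendants is conditioned on, so the collider stays closed — the path is blocked at V_9.
Path 2: V_2 ← V_1 → V_6
  V_1 is a fork and V_1 is not conditioned on — no node blocks this path, so it is active.
Path 3: V_2 → V_5 ← V_3 → V_7 ← V_6
  V_5 is a collider here and neither V_5 nor any of its descendants is conditioned on, so the collider stays closed — the path is blocked at V_5.
Path 4: V_2 → V_5 ← V_4 → V_8 ← V_6
  V_5 is a collider here and neither V_5 nor any of its descendants is conditioned on, so the collider stays closed — the path is blocked at V_5.
Path 5: V_2 → V_7 ← V_3 → V_5 ← V_4 → V_8 ← V_6
  V_3 is a fork here and V_3 is conditioned on, so the path is blocked at V_3.
Path 6: V_2 → V_7 ← V_6
  V_7 is a collider and V_7 is conditioned on, which opens it — no node blocks this path, so it is active.
Since the path V_2 ← V_1 → V_6 is active, V_2 and V_6 are not d-separated given {V_3, V_4, V_7}.

No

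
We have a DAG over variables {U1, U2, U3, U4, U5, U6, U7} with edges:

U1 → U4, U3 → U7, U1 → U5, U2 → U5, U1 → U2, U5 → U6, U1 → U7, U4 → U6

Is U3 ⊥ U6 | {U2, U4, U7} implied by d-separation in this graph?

No

Enumerating the 3 paths from U3 to U6 and testing each for blocking by {U2, U4, U7}:
  1. U3 → U7 ← U1 → U2 → U5 → U6 — U7:collider[open]; U1:fork[open]; U2:chain[blocks]; U5:chain[open] ⇒ blocked
  2. U3 → U7 ← U1 → U5 → U6 — U7:collider[open]; U1:fork[open]; U5:chain[open] ⇒ active
  3. U3 → U7 ← U1 → U4 → U6 — U7:collider[open]; U1:fork[open]; U4:chain[blocks] ⇒ blocked
Because an active path exists, U3 and U6 are not d-separated.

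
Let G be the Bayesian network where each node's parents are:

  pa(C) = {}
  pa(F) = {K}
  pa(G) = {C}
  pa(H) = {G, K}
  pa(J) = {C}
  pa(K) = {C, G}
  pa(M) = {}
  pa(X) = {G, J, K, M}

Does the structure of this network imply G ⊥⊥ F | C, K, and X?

We examine all 6 paths between G and F:
  1. G → K → F — K:chain[blocks] ⇒ blocked
  2. G → X ← K → F — X:collider[open]; K:fork[blocks] ⇒ blocked
  3. G → X ← J ← C → K → F — X:collider[open]; J:chain[open]; C:fork[blocks]; K:chain[blocks] ⇒ blocked
  4. G ← C → K → F — C:fork[blocks]; K:chain[blocks] ⇒ blocked
  5. G ← C → J → X ← K → F — C:fork[blocks]; J:chain[open]; X:collider[open]; K:fork[blocks] ⇒ blocked
  6. G → H ← K → F — H:collider[blocks]; K:fork[blocks] ⇒ blocked
Every path is blocked, so G and F are d-separated given {C, K, X}.

Yes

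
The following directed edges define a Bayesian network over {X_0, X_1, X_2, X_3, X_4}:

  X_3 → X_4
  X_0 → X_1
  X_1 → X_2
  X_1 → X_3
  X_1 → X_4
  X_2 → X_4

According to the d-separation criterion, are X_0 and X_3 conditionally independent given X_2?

We examine all 3 paths between X_0 and X_3:
Path 1: X_0 → X_1 → X_3
  X_1 is a chain and X_1 is not conditioned on — no node blocks this path, so it is active.
Path 2: X_0 → X_1 → X_4 ← X_3
  X_4 is a collider here and neither X_4 nor any of its descendants is conditioned on, so the collider stays closed — the path is blocked at X_4.
Path 3: X_0 → X_1 → X_2 → X_4 ← X_3
  X_2 is a chain here and X_2 is conditioned on, so the path is blocked at X_2.
Since the path X_0 → X_1 → X_3 is active, X_0 and X_3 are not d-separated given {X_2}.

No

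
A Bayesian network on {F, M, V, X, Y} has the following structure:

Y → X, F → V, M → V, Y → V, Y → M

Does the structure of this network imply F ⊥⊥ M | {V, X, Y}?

2 paths connect F and M; each must be blocked for d-separation to hold:
Path 1: F → V ← Y → M
  Y is a fork here and Y is conditioned on, so the path is blocked at Y.
Path 2: F → V ← M
  V is a collider and V is conditioned on, which opens it — no node blocks this path, so it is active.
Since the path F → V ← M is active, F and M are not d-separated given {V, X, Y}.

No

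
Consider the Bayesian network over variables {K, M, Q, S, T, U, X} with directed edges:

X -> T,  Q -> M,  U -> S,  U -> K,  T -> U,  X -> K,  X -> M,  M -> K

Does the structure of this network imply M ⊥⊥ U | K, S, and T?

4 paths connect M and U; each must be blocked for d-separation to hold:
Path 1: M → K ← U
  K is a collider and K is conditioned on, which opens it — no node blocks this path, so it is active.
Path 2: M → K ← X → T → U
  T is a chain here and T is conditioned on, so the path is blocked at T.
Path 3: M ← X → K ← U
  X is a fork and X is not conditioned on; K is a collider and K is conditioned on, which opens it — no node blocks this path, so it is active.
Path 4: M ← X → T → U
  T is a chain here and T is conditioned on, so the path is blocked at T.
At least one path is unblocked, so d-separation fails.

No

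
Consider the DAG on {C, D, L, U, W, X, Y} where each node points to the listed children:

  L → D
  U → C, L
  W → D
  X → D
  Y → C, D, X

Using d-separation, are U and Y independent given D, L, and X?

3 paths connect U and Y; each must be blocked for d-separation to hold:
Path 1: U → L → D ← Y
  L is a chain here and L is conditioned on, so the path is blocked at L.
Path 2: U → L → D ← X ← Y
  L is a chain here and L is conditioned on, so the path is blocked at L.
Path 3: U → C ← Y
  C is a collider here and neither C nor any of its descendants is conditioned on, so the collider stays closed — the path is blocked at C.
Every path is blocked, so U and Y are d-separated given {D, L, X}.

Yes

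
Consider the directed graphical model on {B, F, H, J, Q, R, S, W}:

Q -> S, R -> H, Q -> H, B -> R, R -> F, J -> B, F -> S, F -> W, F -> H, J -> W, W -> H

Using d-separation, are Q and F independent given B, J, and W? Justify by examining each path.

Yes

Enumerating the 6 paths from Q to F and testing each for blocking by {B, J, W}:
Path 1: Q → H ← R ← B ← J → W ← F
  H is a collider here and neither H nor any of its descendants is conditioned on, so the collider stays closed — the path is blocked at H.
Path 2: Q → H ← R → F
  H is a collider here and neither H nor any of its descendants is conditioned on, so the collider stays closed — the path is blocked at H.
Path 3: Q → H ← F
  H is a collider here and neither H nor any of its descendants is conditioned on, so the collider stays closed — the path is blocked at H.
Path 4: Q → H ← W ← J → B → R → F
  H is a collider here and neither H nor any of its descendants is conditioned on, so the collider stays closed — the path is blocked at H.
Path 5: Q → H ← W ← F
  H is a collider here and neither H nor any of its descendants is conditioned on, so the collider stays closed — the path is blocked at H.
Path 6: Q → S ← F
  S is a collider here and neither S nor any of its descendants is conditioned on, so the collider stays closed — the path is blocked at S.
Every path is blocked, so Q and F are d-separated given {B, J, W}.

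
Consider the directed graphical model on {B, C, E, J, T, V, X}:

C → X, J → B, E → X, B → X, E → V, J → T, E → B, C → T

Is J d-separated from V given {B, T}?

No

Enumerating the 4 paths from J to V and testing each for blocking by {B, T}:
Path 1: J → T ← C → X ← E → V
  X is a collider here and neither X nor any of its descendants is conditioned on, so the collider stays closed — the path is blocked at X.
Path 2: J → T ← C → X ← B ← E → V
  X is a collider here and neither X nor any of its descendants is conditioned on, so the collider stays closed — the path is blocked at X.
Path 3: J → B ← E → V
  B is a collider and B is conditioned on, which opens it; E is a fork and E is not conditioned on — no node blocks this path, so it is active.
Path 4: J → B → X ← E → V
  B is a chain here and B is conditioned on, so the path is blocked at B.
At least one path is unblocked, so d-separation fails.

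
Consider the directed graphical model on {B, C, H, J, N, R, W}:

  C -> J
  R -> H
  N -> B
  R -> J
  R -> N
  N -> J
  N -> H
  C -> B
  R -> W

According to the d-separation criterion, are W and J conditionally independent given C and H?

Enumerating the 5 paths from W to J and testing each for blocking by {C, H}:
Path 1: W ← R → H ← N → B ← C → J
  B is a collider here and neither B nor any of its descendants is conditioned on, so the collider stays closed — the path is blocked at B.
Path 2: W ← R → H ← N → J
  R is a fork and R is not conditioned on; H is a collider and H is conditioned on, which opens it; N is a fork and N is not conditioned on — no node blocks this path, so it is active.
Path 3: W ← R → N → B ← C → J
  B is a collider here and neither B nor any of its descendants is conditioned on, so the collider stays closed — the path is blocked at B.
Path 4: W ← R → N → J
  R is a fork and R is not conditioned on; N is a chain and N is not conditioned on — no node blocks this path, so it is active.
Path 5: W ← R → J
  R is a fork and R is not conditioned on — no node blocks this path, so it is active.
Since the path W ← R → H ← N → J is active, W and J are not d-separated given {C, H}.

No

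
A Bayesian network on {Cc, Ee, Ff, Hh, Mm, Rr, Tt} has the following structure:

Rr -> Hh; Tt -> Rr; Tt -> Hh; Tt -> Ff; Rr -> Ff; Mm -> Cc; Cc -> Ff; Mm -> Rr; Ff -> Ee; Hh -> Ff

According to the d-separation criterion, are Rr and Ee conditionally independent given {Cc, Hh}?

6 paths connect Rr and Ee; each must be blocked for d-separation to hold:
Path 1: Rr → Hh ← Tt → Ff → Ee
  Hh is a collider and Hh is conditioned on, which opens it; Tt is a fork and Tt is not conditioned on; Ff is a chain and Ff is not conditioned on — no node blocks this path, so it is active.
Path 2: Rr → Hh → Ff → Ee
  Hh is a chain here and Hh is conditioned on, so the path is blocked at Hh.
Path 3: Rr ← Mm → Cc → Ff → Ee
  Cc is a chain here and Cc is conditioned on, so the path is blocked at Cc.
Path 4: Rr ← Tt → Hh → Ff → Ee
  Hh is a chain here and Hh is conditioned on, so the path is blocked at Hh.
Path 5: Rr ← Tt → Ff → Ee
  Tt is a fork and Tt is not conditioned on; Ff is a chain and Ff is not conditioned on — no node blocks this path, so it is active.
Path 6: Rr → Ff → Ee
  Ff is a chain and Ff is not conditioned on — no node blocks this path, so it is active.
Because an active path exists, Rr and Ee are not d-separated.

No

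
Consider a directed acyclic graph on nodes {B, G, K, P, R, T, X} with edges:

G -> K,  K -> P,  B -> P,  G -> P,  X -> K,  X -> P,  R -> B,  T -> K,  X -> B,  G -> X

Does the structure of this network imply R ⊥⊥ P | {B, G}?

No — R and P are not d-separated given {B, G}.

6 paths connect R and P; each must be blocked for d-separation to hold:
  1. R → B ← X ← G → K → P — B:collider[open]; X:chain[open]; G:fork[blocks]; K:chain[open] ⇒ blocked
  2. R → B ← X ← G → P — B:collider[open]; X:chain[open]; G:fork[blocks] ⇒ blocked
  3. R → B ← X → K ← G → P — B:collider[open]; X:fork[open]; K:collider[blocks]; G:fork[blocks] ⇒ blocked
  4. R → B ← X → K → P — B:collider[open]; X:fork[open]; K:chain[open] ⇒ active
  5. R → B ← X → P — B:collider[open]; X:fork[open] ⇒ active
  6. R → B → P — B:chain[blocks] ⇒ blocked
Since the path R → B ← X → K → P is active, R and P are not d-separated given {B, G}.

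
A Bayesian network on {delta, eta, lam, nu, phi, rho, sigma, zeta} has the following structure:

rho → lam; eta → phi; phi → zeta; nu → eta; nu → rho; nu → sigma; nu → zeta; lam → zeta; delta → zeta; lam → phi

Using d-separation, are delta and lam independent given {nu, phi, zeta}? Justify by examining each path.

No

There are 5 undirected paths between delta and lam; checking each against the conditioning set {nu, phi, zeta}:
  1. delta → zeta ← nu → rho → lam — zeta:collider[open]; nu:fork[blocks]; rho:chain[open] ⇒ blocked
  2. delta → zeta ← nu → eta → phi ← lam — zeta:collider[open]; nu:fork[blocks]; eta:chain[open]; phi:collider[open] ⇒ blocked
  3. delta → zeta ← phi ← eta ← nu → rho → lam — zeta:collider[open]; phi:chain[blocks]; eta:chain[open]; nu:fork[blocks]; rho:chain[open] ⇒ blocked
  4. delta → zeta ← phi ← lam — zeta:collider[open]; phi:chain[blocks] ⇒ blocked
  5. delta → zeta ← lam — zeta:collider[open] ⇒ active
Because an active path exists, delta and lam are not d-separated.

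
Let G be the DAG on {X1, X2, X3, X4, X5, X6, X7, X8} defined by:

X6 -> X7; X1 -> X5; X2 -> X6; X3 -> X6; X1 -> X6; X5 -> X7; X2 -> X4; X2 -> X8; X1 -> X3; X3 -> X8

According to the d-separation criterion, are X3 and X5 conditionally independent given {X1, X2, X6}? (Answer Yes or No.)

Yes — X3 and X5 are d-separated given {X1, X2, X6}.

Enumerating the 6 paths from X3 to X5 and testing each for blocking by {X1, X2, X6}:
Path 1: X3 ← X1 → X6 → X7 ← X5
  X1 is a fork here and X1 is conditioned on, so the path is blocked at X1.
Path 2: X3 ← X1 → X5
  X1 is a fork here and X1 is conditioned on, so the path is blocked at X1.
Path 3: X3 → X6 ← X1 → X5
  X1 is a fork here and X1 is conditioned on, so the path is blocked at X1.
Path 4: X3 → X6 → X7 ← X5
  X6 is a chain here and X6 is conditioned on, so the path is blocked at X6.
Path 5: X3 → X8 ← X2 → X6 ← X1 → X5
  X8 is a collider here and neither X8 nor any of its descendants is conditioned on, so the collider stays closed — the path is blocked at X8.
Path 6: X3 → X8 ← X2 → X6 → X7 ← X5
  X8 is a collider here and neither X8 nor any of its descendants is conditioned on, so the collider stays closed — the path is blocked at X8.
Since every path is blocked, d-separation holds.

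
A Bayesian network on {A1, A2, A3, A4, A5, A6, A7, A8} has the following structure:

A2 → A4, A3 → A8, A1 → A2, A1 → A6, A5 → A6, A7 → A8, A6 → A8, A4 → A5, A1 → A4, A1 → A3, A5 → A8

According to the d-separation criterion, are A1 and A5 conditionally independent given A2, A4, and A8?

No

6 paths connect A1 and A5; each must be blocked for d-separation to hold:
Path 1: A1 → A3 → A8 ← A6 ← A5
  A3 is a chain and A3 is not conditioned on; A8 is a collider and A8 is conditioned on, which opens it; A6 is a chain and A6 is not conditioned on — no node blocks this path, so it is active.
Path 2: A1 → A3 → A8 ← A5
  A3 is a chain and A3 is not conditioned on; A8 is a collider and A8 is conditioned on, which opens it — no node blocks this path, so it is active.
Path 3: A1 → A6 → A8 ← A5
  A6 is a chain and A6 is not conditioned on; A8 is a collider and A8 is conditioned on, which opens it — no node blocks this path, so it is active.
Path 4: A1 → A6 ← A5
  A6 is a collider and its descendant A8 is conditioned on, which opens it — no node blocks this path, so it is active.
Path 5: A1 → A4 → A5
  A4 is a chain here and A4 is conditioned on, so the path is blocked at A4.
Path 6: A1 → A2 → A4 → A5
  A2 is a chain here and A2 is conditioned on, so the path is blocked at A2.
Because an active path exists, A1 and A5 are not d-separated.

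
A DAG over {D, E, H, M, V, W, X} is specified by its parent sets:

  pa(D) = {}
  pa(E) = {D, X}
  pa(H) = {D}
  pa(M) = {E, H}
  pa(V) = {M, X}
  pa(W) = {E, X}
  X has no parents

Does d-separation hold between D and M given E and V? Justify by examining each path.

No

Enumerating the 4 paths from D to M and testing each for blocking by {E, V}:
Path 1: D → H → M
  H is a chain and H is not conditioned on — no node blocks this path, so it is active.
Path 2: D → E ← X → V ← M
  E is a collider and E is conditioned on, which opens it; X is a fork and X is not conditioned on; V is a collider and V is conditioned on, which opens it — no node blocks this path, so it is active.
Path 3: D → E → M
  E is a chain here and E is conditioned on, so the path is blocked at E.
Path 4: D → E → W ← X → V ← M
  E is a chain here and E is conditioned on, so the path is blocked at E.
At least one path is unblocked, so d-separation fails.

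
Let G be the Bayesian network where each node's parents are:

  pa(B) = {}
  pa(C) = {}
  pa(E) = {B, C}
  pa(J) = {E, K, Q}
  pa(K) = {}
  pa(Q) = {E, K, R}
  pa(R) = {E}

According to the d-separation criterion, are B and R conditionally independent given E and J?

Yes

Enumerating the 4 paths from B to R and testing each for blocking by {E, J}:
  1. B → E → R — E:chain[blocks] ⇒ blocked
  2. B → E → J ← K → Q ← R — E:chain[blocks]; J:collider[open]; K:fork[open]; Q:collider[open] ⇒ blocked
  3. B → E → J ← Q ← R — E:chain[blocks]; J:collider[open]; Q:chain[open] ⇒ blocked
  4. B → E → Q ← R — E:chain[blocks]; Q:collider[open] ⇒ blocked
Since every path is blocked, d-separation holds.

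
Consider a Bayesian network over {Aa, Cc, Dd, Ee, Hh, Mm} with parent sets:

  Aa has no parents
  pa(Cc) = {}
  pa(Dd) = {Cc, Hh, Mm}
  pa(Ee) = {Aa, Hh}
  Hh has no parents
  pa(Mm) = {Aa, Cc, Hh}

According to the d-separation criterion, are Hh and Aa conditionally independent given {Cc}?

Yes — Hh and Aa are d-separated given {Cc}.

Enumerating the 4 paths from Hh to Aa and testing each for blocking by {Cc}:
Path 1: Hh → Mm ← Aa
  Mm is a collider here and neither Mm nor any of its descendants is conditioned on, so the collider stays closed — the path is blocked at Mm.
Path 2: Hh → Ee ← Aa
  Ee is a collider here and neither Ee nor any of its descendants is conditioned on, so the collider stays closed — the path is blocked at Ee.
Path 3: Hh → Dd ← Cc → Mm ← Aa
  Dd is a collider here and neither Dd nor any of its descendants is conditioned on, so the collider stays closed — the path is blocked at Dd.
Path 4: Hh → Dd ← Mm ← Aa
  Dd is a collider here and neither Dd nor any of its descendants is conditioned on, so the collider stays closed — the path is blocked at Dd.
Since every path is blocked, d-separation holds.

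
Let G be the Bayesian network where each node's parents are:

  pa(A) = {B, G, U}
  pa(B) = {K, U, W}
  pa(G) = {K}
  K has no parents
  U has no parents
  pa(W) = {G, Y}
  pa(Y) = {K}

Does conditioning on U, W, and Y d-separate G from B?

Enumerating the 6 paths from G to B and testing each for blocking by {U, W, Y}:
Path 1: G → W → B
  W is a chain here and W is conditioned on, so the path is blocked at W.
Path 2: G → W ← Y ← K → B
  Y is a chain here and Y is conditioned on, so the path is blocked at Y.
Path 3: G ← K → B
  K is a fork and K is not conditioned on — no node blocks this path, so it is active.
Path 4: G ← K → Y → W → B
  Y is a chain here and Y is conditioned on, so the path is blocked at Y.
Path 5: G → A ← U → B
  A is a collider here and neither A nor any of its descendants is conditioned on, so the collider stays closed — the path is blocked at A.
Path 6: G → A ← B
  A is a collider here and neither A nor any of its descendants is conditioned on, so the collider stays closed — the path is blocked at A.
Since the path G ← K → B is active, G and B are not d-separated given {U, W, Y}.

No — G and B are not d-separated given {U, W, Y}.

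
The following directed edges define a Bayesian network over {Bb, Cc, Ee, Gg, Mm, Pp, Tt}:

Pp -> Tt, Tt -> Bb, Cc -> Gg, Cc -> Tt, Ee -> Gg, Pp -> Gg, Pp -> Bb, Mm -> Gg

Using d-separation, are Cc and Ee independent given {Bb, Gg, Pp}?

No

We examine all 3 paths between Cc and Ee:
Path 1: Cc → Tt → Bb ← Pp → Gg ← Ee
  Pp is a fork here and Pp is conditioned on, so the path is blocked at Pp.
Path 2: Cc → Tt ← Pp → Gg ← Ee
  Pp is a fork here and Pp is conditioned on, so the path is blocked at Pp.
Path 3: Cc → Gg ← Ee
  Gg is a collider and Gg is conditioned on, which opens it — no node blocks this path, so it is active.
At least one path is unblocked, so d-separation fails.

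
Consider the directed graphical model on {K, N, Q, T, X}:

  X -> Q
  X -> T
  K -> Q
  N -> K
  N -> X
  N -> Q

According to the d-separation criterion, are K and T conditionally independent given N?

Yes

We examine all 4 paths between K and T:
Path 1: K → Q ← N → X → T
  Q is a collider here and neither Q nor any of its descendants is conditioned on, so the collider stays closed — the path is blocked at Q.
Path 2: K → Q ← X → T
  Q is a collider here and neither Q nor any of its descendants is conditioned on, so the collider stays closed — the path is blocked at Q.
Path 3: K ← N → Q ← X → T
  N is a fork here and N is conditioned on, so the path is blocked at N.
Path 4: K ← N → X → T
  N is a fork here and N is conditioned on, so the path is blocked at N.
Every path is blocked, so K and T are d-separated given {N}.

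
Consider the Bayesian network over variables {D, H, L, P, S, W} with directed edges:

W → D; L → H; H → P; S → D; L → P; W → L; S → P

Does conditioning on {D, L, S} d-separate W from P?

Yes

We examine all 3 paths between W and P:
Path 1: W → D ← S → P
  S is a fork here and S is conditioned on, so the path is blocked at S.
Path 2: W → L → P
  L is a chain here and L is conditioned on, so the path is blocked at L.
Path 3: W → L → H → P
  L is a chain here and L is conditioned on, so the path is blocked at L.
All paths are blocked; W ⊥ P | {D, L, S} holds.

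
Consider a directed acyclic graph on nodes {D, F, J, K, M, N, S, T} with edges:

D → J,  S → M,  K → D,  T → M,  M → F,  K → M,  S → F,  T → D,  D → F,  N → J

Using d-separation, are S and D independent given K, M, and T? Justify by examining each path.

Yes

Enumerating the 6 paths from S to D and testing each for blocking by {K, M, T}:
Path 1: S → F ← M ← K → D
  F is a collider here and neither F nor any of its descendants is conditioned on, so the collider stays closed — the path is blocked at F.
Path 2: S → F ← M ← T → D
  F is a collider here and neither F nor any of its descendants is conditioned on, so the collider stays closed — the path is blocked at F.
Path 3: S → F ← D
  F is a collider here and neither F nor any of its descendants is conditioned on, so the collider stays closed — the path is blocked at F.
Path 4: S → M ← K → D
  K is a fork here and K is conditioned on, so the path is blocked at K.
Path 5: S → M → F ← D
  M is a chain here and M is conditioned on, so the path is blocked at M.
Path 6: S → M ← T → D
  T is a fork here and T is conditioned on, so the path is blocked at T.
Since every path is blocked, d-separation holds.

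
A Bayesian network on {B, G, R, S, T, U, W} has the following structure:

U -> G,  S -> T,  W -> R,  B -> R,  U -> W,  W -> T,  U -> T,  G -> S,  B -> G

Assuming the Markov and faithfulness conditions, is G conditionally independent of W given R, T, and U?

No

We examine all 5 paths between G and W:
Path 1: G → S → T ← W
  S is a chain and S is not conditioned on; T is a collider and T is conditioned on, which opens it — no node blocks this path, so it is active.
Path 2: G → S → T ← U → W
  U is a fork here and U is conditioned on, so the path is blocked at U.
Path 3: G ← U → W
  U is a fork here and U is conditioned on, so the path is blocked at U.
Path 4: G ← U → T ← W
  U is a fork here and U is conditioned on, so the path is blocked at U.
Path 5: G ← B → R ← W
  B is a fork and B is not conditioned on; R is a collider and R is conditioned on, which opens it — no node blocks this path, so it is active.
At least one path is unblocked, so d-separation fails.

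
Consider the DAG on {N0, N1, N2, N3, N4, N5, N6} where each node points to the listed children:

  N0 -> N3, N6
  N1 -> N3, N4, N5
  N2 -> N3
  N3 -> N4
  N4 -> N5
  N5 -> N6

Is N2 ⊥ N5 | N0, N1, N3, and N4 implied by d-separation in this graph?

Yes

Enumerating the 5 paths from N2 to N5 and testing each for blocking by {N0, N1, N3, N4}:
  1. N2 → N3 → N4 → N5 — N3:chain[blocks]; N4:chain[blocks] ⇒ blocked
  2. N2 → N3 → N4 ← N1 → N5 — N3:chain[blocks]; N4:collider[open]; N1:fork[blocks] ⇒ blocked
  3. N2 → N3 ← N0 → N6 ← N5 — N3:collider[open]; N0:fork[blocks]; N6:collider[blocks] ⇒ blocked
  4. N2 → N3 ← N1 → N5 — N3:collider[open]; N1:fork[blocks] ⇒ blocked
  5. N2 → N3 ← N1 → N4 → N5 — N3:collider[open]; N1:fork[blocks]; N4:chain[blocks] ⇒ blocked
Since every path is blocked, d-separation holds.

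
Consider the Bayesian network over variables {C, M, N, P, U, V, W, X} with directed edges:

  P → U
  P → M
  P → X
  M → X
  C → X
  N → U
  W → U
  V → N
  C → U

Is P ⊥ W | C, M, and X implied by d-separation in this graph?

3 paths connect P and W; each must be blocked for d-separation to hold:
Path 1: P → M → X ← C → U ← W
  M is a chain here and M is conditioned on, so the path is blocked at M.
Path 2: P → U ← W
  U is a collider here and neither U nor any of its descendants is conditioned on, so the collider stays closed — the path is blocked at U.
Path 3: P → X ← C → U ← W
  C is a fork here and C is conditioned on, so the path is blocked at C.
Every path is blocked, so P and W are d-separated given {C, M, X}.

Yes — P and W are d-separated given {C, M, X}.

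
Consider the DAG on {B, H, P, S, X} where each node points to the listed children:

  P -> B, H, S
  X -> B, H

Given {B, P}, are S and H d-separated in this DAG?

Yes — S and H are d-separated given {B, P}.

Enumerating the 2 paths from S to H and testing each for blocking by {B, P}:
Path 1: S ← P → H
  P is a fork here and P is conditioned on, so the path is blocked at P.
Path 2: S ← P → B ← X → H
  P is a fork here and P is conditioned on, so the path is blocked at P.
Every path is blocked, so S and H are d-separated given {B, P}.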